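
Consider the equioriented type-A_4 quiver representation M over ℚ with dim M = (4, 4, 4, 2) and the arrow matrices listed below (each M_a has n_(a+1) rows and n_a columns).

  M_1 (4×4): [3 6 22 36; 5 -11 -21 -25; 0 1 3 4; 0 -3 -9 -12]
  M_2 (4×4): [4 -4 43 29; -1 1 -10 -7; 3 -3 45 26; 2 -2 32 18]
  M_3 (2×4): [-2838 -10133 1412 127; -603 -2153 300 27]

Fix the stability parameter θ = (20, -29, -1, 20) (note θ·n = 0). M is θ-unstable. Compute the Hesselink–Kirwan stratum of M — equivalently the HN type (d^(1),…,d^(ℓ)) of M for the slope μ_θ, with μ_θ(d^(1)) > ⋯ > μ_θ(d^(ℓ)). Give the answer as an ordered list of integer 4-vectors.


Barcode: M ≅ I[1,1], I[1,2]^2, I[1,4], I[2,4], I[3,3]^2. HN layers by μ_θ (4 steps, strictly decreasing):
  μ^(1)=20; μ^(2)=-1; μ^(3)=-9/2; μ^(4)=-29

((1, 0, 0, 2); (0, 0, 4, 0); (3, 3, 0, 0); (0, 1, 0, 0))


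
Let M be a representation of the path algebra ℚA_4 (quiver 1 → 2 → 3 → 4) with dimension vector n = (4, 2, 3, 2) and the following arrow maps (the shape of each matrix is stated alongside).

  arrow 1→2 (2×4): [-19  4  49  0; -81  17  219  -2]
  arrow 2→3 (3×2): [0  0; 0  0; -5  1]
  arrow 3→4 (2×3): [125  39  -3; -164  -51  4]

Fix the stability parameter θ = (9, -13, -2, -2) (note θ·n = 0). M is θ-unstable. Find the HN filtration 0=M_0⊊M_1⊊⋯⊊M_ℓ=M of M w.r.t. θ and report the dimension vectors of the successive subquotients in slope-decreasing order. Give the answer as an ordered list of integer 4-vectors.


Via rank(M_{q-1}∘⋯∘M_p): M ≅ I[1,1]^2, I[1,2], I[1,4], I[3,3], I[3,4].
μ_θ-semistable layers: μ^(1)=9; μ^(2)=-2

((2, 0, 0, 0); (2, 2, 3, 2))


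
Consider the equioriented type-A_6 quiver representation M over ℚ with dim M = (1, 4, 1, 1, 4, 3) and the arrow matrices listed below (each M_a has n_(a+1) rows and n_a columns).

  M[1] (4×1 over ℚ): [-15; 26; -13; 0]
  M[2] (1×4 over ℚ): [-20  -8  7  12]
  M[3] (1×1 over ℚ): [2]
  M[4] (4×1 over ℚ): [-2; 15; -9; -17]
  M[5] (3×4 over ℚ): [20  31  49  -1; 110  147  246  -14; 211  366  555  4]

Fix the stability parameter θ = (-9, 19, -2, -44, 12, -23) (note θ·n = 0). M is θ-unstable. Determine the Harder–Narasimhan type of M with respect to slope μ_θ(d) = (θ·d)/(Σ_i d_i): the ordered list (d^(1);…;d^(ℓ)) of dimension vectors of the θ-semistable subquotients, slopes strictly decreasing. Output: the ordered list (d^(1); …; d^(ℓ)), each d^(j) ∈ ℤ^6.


Barcode: M ≅ I[1,6], I[2,2]^3, I[5,5], I[5,6]^2. HN layers by μ_θ (4 steps, strictly decreasing):
  μ^(1)=19; μ^(2)=12; μ^(3)=-11/2; μ^(4)=-9

((0, 3, 0, 0, 0, 0); (0, 0, 0, 0, 1, 0); (0, 0, 0, 0, 3, 3); (1, 1, 1, 1, 0, 0))


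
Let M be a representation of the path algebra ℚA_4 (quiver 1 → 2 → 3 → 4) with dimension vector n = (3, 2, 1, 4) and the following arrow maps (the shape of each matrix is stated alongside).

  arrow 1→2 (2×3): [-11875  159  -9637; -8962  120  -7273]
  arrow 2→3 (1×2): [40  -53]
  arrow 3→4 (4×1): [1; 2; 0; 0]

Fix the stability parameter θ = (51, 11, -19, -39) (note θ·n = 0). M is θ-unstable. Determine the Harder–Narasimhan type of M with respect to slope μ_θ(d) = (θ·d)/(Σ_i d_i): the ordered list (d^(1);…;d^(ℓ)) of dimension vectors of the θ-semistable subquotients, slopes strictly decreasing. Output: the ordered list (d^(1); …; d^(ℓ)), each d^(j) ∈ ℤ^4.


Via rank(M_{q-1}∘⋯∘M_p): M ≅ I[1,1], I[1,2], I[1,4], I[4,4]^3.
μ_θ-semistable layers: μ^(1)=51; μ^(2)=31; μ^(3)=1; μ^(4)=-39

((1, 0, 0, 0); (1, 1, 0, 0); (1, 1, 1, 1); (0, 0, 0, 3))


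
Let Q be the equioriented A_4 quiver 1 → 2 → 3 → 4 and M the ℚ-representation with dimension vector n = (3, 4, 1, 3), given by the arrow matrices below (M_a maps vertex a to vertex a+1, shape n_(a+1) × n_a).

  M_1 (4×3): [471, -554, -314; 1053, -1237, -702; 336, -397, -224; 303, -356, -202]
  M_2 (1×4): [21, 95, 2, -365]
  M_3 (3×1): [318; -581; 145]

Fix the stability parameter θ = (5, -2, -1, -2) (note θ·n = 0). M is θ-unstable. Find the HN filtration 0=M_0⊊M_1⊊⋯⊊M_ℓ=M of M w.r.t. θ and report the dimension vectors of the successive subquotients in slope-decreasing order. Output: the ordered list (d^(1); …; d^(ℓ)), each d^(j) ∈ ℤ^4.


Interval decomposition of M: I[1,1], I[1,2], I[1,4], I[2,2]^2, I[4,4]^2.
HN type (ℓ=4): μ^(1)=5; μ^(2)=3/2; μ^(3)=0; μ^(4)=-2

((1, 0, 0, 0); (1, 1, 0, 0); (1, 1, 1, 1); (0, 2, 0, 2))


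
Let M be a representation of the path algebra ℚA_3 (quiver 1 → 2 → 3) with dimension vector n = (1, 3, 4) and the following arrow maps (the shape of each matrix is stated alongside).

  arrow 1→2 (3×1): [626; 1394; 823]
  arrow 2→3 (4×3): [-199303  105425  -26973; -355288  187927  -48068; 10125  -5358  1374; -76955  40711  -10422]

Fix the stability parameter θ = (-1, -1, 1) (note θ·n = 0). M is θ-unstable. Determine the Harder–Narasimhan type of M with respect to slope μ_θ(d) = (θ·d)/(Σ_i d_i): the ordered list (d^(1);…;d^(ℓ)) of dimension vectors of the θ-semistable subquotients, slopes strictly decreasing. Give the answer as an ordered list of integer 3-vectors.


Interval decomposition of M: I[1,3], I[2,3]^2, I[3,3].
HN type (ℓ=2): μ^(1)=1; μ^(2)=-1

((0, 0, 4); (1, 3, 0))


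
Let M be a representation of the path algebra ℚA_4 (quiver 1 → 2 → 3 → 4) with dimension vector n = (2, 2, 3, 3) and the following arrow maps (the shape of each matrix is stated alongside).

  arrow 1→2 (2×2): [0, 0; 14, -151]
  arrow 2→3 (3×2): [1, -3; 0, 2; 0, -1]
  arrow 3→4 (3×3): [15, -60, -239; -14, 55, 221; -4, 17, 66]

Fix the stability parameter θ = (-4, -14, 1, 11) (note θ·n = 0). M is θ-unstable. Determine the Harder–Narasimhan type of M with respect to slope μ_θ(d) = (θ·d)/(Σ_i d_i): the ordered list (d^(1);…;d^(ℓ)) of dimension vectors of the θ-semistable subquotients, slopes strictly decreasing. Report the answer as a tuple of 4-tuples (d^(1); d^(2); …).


Interval decomposition of M: I[1,1], I[1,4], I[2,4], I[3,4].
HN type (ℓ=5): μ^(1)=11; μ^(2)=1; μ^(3)=-4; μ^(4)=-9; μ^(5)=-14

((0, 0, 0, 3); (0, 0, 3, 0); (1, 0, 0, 0); (1, 1, 0, 0); (0, 1, 0, 0))


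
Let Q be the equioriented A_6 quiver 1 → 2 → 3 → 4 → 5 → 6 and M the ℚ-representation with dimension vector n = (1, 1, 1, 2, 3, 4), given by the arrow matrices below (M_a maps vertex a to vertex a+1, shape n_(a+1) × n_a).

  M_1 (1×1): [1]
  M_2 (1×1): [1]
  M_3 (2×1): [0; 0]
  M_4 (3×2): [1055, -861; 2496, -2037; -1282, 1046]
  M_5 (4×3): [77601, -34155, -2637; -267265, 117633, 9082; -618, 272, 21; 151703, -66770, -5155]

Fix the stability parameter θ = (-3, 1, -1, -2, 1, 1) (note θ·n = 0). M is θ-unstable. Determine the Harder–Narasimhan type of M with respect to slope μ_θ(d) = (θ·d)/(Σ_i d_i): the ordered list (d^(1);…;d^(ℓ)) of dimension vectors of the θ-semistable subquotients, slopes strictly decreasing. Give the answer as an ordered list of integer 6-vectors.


Barcode: M ≅ I[1,3], I[4,6]^2, I[5,6], I[6,6]. HN layers by μ_θ (4 steps, strictly decreasing):
  μ^(1)=1; μ^(2)=0; μ^(3)=-2; μ^(4)=-3

((0, 0, 0, 0, 3, 4); (0, 1, 1, 0, 0, 0); (0, 0, 0, 2, 0, 0); (1, 0, 0, 0, 0, 0))


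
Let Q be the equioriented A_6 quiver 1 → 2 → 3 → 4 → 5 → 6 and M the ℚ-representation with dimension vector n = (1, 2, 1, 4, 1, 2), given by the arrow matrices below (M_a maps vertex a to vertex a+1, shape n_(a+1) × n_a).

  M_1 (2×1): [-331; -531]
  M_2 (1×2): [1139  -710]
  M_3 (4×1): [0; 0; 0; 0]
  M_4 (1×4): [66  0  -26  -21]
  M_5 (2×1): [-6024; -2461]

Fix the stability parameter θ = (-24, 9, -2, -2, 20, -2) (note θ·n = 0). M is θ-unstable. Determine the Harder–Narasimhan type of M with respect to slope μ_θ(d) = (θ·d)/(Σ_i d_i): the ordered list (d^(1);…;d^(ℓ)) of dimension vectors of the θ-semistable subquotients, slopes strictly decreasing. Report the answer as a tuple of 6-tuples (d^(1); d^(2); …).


Via rank(M_{q-1}∘⋯∘M_p): M ≅ I[1,3], I[2,2], I[4,4]^3, I[4,6], I[6,6].
μ_θ-semistable layers: μ^(1)=9; μ^(2)=7/2; μ^(3)=-2; μ^(4)=-24

((0, 1, 0, 0, 1, 1); (0, 1, 1, 0, 0, 0); (0, 0, 0, 4, 0, 1); (1, 0, 0, 0, 0, 0))


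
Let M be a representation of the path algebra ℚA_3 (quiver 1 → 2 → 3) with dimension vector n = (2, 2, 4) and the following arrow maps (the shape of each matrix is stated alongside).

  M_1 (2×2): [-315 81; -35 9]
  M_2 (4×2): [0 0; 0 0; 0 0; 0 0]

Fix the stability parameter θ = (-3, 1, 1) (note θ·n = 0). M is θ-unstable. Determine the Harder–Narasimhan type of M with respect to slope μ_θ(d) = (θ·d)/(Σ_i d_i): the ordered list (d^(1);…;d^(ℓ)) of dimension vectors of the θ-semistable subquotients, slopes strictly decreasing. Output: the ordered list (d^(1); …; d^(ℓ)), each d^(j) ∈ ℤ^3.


Barcode: M ≅ I[1,1], I[1,2], I[2,2], I[3,3]^4. HN layers by μ_θ (2 steps, strictly decreasing):
  μ^(1)=1; μ^(2)=-3

((0, 2, 4); (2, 0, 0))


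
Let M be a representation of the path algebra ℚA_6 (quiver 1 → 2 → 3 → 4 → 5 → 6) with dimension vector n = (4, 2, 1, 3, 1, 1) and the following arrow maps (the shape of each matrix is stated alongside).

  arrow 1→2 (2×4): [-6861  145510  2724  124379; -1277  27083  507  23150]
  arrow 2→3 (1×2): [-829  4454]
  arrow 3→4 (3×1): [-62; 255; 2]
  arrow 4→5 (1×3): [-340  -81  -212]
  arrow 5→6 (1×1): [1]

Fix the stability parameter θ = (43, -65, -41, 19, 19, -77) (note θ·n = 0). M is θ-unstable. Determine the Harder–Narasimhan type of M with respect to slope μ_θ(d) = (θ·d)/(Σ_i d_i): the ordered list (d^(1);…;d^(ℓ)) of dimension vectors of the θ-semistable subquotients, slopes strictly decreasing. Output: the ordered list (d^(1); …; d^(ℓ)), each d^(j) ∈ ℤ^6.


Via rank(M_{q-1}∘⋯∘M_p): M ≅ I[1,1]^2, I[1,2], I[1,6], I[4,4]^2.
μ_θ-semistable layers: μ^(1)=43; μ^(2)=19; μ^(3)=-11; μ^(4)=-13; μ^(5)=-21

((2, 0, 0, 0, 0, 0); (0, 0, 0, 2, 0, 0); (1, 1, 0, 0, 0, 0); (0, 0, 0, 1, 1, 1); (1, 1, 1, 0, 0, 0))


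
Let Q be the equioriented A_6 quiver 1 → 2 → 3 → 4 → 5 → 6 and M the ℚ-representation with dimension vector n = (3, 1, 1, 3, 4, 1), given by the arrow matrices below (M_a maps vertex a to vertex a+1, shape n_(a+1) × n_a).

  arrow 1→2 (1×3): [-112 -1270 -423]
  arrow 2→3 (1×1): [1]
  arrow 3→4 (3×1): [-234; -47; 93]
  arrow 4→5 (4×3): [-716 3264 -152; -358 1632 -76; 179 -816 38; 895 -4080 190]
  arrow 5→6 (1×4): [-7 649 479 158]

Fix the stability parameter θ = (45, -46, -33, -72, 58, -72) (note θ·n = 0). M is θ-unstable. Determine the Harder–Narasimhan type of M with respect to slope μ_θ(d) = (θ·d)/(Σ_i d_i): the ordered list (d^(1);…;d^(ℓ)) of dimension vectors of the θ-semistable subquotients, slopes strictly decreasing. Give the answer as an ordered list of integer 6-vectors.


Interval decomposition of M: I[1,1]^2, I[1,4], I[4,4], I[4,6], I[5,5]^3.
HN type (ℓ=5): μ^(1)=58; μ^(2)=45; μ^(3)=-7; μ^(4)=-53/2; μ^(5)=-72

((0, 0, 0, 0, 3, 0); (2, 0, 0, 0, 0, 0); (0, 0, 0, 0, 1, 1); (1, 1, 1, 1, 0, 0); (0, 0, 0, 2, 0, 0))


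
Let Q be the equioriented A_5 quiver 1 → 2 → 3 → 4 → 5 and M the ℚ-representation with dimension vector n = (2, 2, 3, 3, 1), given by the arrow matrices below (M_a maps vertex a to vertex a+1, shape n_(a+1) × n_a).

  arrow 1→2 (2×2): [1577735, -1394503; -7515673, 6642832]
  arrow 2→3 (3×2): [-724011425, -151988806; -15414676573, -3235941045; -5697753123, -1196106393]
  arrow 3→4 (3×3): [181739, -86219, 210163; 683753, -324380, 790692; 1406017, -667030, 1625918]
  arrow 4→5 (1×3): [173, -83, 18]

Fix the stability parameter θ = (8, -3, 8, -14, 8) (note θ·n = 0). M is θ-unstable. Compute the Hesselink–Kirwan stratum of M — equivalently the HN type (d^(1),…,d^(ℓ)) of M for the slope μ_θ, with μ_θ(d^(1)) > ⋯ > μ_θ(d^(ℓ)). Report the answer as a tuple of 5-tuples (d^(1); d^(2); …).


Interval decomposition of M: I[1,3], I[1,4], I[3,5], I[4,4].
HN type (ℓ=5): μ^(1)=8; μ^(2)=5/2; μ^(3)=-1/4; μ^(4)=-3; μ^(5)=-14

((0, 0, 1, 0, 1); (1, 1, 0, 0, 0); (1, 1, 1, 1, 0); (0, 0, 1, 1, 0); (0, 0, 0, 1, 0))


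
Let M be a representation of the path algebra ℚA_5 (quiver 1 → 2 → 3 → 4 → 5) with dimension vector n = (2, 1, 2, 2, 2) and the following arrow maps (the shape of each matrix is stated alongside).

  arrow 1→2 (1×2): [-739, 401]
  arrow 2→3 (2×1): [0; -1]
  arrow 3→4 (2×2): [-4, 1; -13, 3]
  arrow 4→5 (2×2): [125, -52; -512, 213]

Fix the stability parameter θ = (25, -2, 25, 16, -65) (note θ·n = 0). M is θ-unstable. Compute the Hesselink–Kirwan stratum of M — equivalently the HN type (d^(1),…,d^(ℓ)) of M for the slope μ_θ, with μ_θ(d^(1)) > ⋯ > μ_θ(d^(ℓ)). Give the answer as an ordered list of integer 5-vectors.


Barcode: M ≅ I[1,1], I[1,5], I[3,5]. HN layers by μ_θ (3 steps, strictly decreasing):
  μ^(1)=25; μ^(2)=-1/5; μ^(3)=-8

((1, 0, 0, 0, 0); (1, 1, 1, 1, 1); (0, 0, 1, 1, 1))


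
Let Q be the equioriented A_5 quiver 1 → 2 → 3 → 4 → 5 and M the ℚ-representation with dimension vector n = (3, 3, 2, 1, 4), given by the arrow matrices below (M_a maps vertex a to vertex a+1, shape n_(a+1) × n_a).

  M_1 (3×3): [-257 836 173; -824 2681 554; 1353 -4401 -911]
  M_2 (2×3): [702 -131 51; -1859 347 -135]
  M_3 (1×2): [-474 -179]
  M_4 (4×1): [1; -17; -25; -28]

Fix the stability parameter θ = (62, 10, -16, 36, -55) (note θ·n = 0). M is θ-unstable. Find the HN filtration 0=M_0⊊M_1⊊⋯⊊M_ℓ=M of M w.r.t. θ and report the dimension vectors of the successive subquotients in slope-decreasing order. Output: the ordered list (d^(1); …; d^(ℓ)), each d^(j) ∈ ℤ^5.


Interval decomposition of M: I[1,1], I[1,3], I[1,5], I[2,2], I[5,5]^3.
HN type (ℓ=5): μ^(1)=62; μ^(2)=56/3; μ^(3)=10; μ^(4)=37/5; μ^(5)=-55

((1, 0, 0, 0, 0); (1, 1, 1, 0, 0); (0, 1, 0, 0, 0); (1, 1, 1, 1, 1); (0, 0, 0, 0, 3))


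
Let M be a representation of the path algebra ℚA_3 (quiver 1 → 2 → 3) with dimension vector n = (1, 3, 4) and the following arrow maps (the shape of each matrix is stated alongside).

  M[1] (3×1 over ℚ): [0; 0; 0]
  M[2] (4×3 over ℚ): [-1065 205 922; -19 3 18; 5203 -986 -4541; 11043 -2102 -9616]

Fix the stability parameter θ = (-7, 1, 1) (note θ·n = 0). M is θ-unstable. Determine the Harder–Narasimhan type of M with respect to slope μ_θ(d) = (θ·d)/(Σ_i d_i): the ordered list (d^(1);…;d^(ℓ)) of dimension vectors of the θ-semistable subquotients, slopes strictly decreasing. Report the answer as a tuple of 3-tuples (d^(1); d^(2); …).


Barcode: M ≅ I[1,1], I[2,3]^3, I[3,3]. HN layers by μ_θ (2 steps, strictly decreasing):
  μ^(1)=1; μ^(2)=-7

((0, 3, 4); (1, 0, 0))


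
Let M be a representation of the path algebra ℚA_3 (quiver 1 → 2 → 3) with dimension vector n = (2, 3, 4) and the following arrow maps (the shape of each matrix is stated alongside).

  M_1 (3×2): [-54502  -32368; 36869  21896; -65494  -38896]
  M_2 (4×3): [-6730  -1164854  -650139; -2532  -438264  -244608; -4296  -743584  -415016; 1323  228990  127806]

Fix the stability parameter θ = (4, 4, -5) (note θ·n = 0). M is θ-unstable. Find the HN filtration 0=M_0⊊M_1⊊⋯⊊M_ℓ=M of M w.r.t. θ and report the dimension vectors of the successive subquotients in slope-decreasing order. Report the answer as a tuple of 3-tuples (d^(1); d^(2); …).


Barcode: M ≅ I[1,1], I[1,2], I[2,3]^2, I[3,3]^2. HN layers by μ_θ (3 steps, strictly decreasing):
  μ^(1)=4; μ^(2)=-1/2; μ^(3)=-5

((2, 1, 0); (0, 2, 2); (0, 0, 2))


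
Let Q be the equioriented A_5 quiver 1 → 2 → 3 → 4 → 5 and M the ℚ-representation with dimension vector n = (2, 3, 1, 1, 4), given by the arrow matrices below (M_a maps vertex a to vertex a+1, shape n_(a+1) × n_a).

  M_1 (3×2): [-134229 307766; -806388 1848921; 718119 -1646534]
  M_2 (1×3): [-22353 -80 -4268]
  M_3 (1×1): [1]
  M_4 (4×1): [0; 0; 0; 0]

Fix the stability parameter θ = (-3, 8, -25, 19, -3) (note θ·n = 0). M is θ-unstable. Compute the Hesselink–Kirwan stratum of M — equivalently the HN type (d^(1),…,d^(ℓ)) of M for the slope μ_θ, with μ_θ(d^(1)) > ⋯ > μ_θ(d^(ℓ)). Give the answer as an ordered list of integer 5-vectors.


Interval decomposition of M: I[1,2], I[1,4], I[2,2], I[5,5]^4.
HN type (ℓ=4): μ^(1)=19; μ^(2)=8; μ^(3)=-3; μ^(4)=-20/3

((0, 0, 0, 1, 0); (0, 2, 0, 0, 0); (1, 0, 0, 0, 4); (1, 1, 1, 0, 0))


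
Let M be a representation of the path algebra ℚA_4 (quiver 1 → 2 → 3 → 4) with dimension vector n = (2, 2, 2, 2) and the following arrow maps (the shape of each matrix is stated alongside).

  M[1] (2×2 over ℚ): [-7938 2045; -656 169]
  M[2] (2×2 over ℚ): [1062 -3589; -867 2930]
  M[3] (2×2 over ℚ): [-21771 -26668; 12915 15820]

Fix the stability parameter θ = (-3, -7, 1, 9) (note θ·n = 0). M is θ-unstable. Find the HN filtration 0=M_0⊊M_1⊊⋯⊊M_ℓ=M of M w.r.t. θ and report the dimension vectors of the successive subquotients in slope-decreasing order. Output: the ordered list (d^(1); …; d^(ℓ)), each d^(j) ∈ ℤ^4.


Interval decomposition of M: I[1,3], I[1,4], I[4,4].
HN type (ℓ=3): μ^(1)=9; μ^(2)=1; μ^(3)=-5

((0, 0, 0, 2); (0, 0, 2, 0); (2, 2, 0, 0))


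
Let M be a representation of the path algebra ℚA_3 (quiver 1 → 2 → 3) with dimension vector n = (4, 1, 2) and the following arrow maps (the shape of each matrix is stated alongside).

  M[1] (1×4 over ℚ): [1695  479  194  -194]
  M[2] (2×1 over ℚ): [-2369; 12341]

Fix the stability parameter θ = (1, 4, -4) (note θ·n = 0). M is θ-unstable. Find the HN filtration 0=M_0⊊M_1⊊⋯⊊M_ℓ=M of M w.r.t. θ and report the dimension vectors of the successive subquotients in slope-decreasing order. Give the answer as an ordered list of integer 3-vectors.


Interval decomposition of M: I[1,1]^3, I[1,3], I[3,3].
HN type (ℓ=3): μ^(1)=1; μ^(2)=1/3; μ^(3)=-4

((3, 0, 0); (1, 1, 1); (0, 0, 1))


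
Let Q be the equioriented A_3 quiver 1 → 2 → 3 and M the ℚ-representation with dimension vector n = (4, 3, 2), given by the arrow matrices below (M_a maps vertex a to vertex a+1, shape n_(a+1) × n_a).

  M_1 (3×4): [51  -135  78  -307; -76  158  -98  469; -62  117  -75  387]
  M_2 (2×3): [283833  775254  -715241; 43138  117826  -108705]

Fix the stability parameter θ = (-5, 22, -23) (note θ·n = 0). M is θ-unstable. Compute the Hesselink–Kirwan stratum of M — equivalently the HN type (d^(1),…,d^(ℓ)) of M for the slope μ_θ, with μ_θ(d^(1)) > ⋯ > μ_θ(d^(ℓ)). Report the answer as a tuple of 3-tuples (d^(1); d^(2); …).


Interval decomposition of M: I[1,1], I[1,2], I[1,3]^2.
HN type (ℓ=3): μ^(1)=22; μ^(2)=-1/2; μ^(3)=-5

((0, 1, 0); (0, 2, 2); (4, 0, 0))


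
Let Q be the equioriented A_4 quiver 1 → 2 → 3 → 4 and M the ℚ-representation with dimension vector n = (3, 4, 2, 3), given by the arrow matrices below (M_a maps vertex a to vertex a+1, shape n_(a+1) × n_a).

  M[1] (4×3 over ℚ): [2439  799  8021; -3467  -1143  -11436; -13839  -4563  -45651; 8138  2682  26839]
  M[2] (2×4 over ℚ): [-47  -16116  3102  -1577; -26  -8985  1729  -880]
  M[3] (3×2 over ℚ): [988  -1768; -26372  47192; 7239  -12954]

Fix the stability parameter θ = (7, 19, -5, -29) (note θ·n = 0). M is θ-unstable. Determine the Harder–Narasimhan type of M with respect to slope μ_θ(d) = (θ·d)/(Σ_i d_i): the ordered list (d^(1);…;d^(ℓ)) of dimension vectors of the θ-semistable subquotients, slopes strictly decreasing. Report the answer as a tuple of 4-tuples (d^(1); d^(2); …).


Barcode: M ≅ I[1,2], I[1,3], I[1,4], I[2,2], I[4,4]^2. HN layers by μ_θ (4 steps, strictly decreasing):
  μ^(1)=19; μ^(2)=7; μ^(3)=-2; μ^(4)=-29

((0, 2, 0, 0); (2, 1, 1, 0); (1, 1, 1, 1); (0, 0, 0, 2))


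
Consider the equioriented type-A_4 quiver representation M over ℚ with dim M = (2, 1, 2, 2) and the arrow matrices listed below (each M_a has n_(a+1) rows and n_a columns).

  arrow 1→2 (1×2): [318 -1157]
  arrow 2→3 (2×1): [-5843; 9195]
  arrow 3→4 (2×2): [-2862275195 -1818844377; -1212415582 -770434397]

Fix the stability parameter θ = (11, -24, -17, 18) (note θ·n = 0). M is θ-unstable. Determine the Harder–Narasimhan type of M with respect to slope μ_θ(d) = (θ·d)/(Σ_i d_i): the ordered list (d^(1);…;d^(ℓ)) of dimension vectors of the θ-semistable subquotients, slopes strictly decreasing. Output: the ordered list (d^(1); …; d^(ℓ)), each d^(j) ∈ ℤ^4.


Via rank(M_{q-1}∘⋯∘M_p): M ≅ I[1,1], I[1,4], I[3,4].
μ_θ-semistable layers: μ^(1)=18; μ^(2)=11; μ^(3)=-10; μ^(4)=-17

((0, 0, 0, 2); (1, 0, 0, 0); (1, 1, 1, 0); (0, 0, 1, 0))


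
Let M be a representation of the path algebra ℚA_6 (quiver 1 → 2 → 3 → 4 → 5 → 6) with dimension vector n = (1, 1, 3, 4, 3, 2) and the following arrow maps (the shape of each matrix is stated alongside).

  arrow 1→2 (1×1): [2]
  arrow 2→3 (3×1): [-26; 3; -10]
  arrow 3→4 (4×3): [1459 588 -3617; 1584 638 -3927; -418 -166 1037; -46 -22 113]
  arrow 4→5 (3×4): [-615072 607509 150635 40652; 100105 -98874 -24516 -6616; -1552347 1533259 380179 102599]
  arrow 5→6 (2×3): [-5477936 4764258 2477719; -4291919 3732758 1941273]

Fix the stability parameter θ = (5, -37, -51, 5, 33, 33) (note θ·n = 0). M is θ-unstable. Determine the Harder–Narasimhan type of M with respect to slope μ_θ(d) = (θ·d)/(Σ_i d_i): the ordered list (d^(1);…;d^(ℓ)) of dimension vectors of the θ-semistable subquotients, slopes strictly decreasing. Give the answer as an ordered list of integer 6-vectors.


Barcode: M ≅ I[1,3], I[3,6]^2, I[4,4], I[4,5]. HN layers by μ_θ (4 steps, strictly decreasing):
  μ^(1)=33; μ^(2)=5; μ^(3)=-83/3; μ^(4)=-51

((0, 0, 0, 0, 3, 2); (0, 0, 0, 4, 0, 0); (1, 1, 1, 0, 0, 0); (0, 0, 2, 0, 0, 0))


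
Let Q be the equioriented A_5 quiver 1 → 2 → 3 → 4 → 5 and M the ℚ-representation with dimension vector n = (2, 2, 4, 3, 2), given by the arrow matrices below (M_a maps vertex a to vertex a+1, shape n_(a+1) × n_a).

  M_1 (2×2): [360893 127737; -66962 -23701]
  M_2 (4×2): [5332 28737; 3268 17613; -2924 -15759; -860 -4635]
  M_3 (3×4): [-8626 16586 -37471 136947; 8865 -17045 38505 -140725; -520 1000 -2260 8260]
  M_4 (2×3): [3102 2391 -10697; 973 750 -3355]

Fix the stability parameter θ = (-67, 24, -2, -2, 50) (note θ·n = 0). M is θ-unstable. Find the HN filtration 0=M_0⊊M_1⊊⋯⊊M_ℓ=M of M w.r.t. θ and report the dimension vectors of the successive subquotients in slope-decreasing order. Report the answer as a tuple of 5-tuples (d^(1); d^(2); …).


Via rank(M_{q-1}∘⋯∘M_p): M ≅ I[1,2], I[1,3], I[3,3], I[3,5]^2, I[4,4].
μ_θ-semistable layers: μ^(1)=50; μ^(2)=24; μ^(3)=11; μ^(4)=-2; μ^(5)=-67

((0, 0, 0, 0, 2); (0, 1, 0, 0, 0); (0, 1, 1, 0, 0); (0, 0, 3, 3, 0); (2, 0, 0, 0, 0))


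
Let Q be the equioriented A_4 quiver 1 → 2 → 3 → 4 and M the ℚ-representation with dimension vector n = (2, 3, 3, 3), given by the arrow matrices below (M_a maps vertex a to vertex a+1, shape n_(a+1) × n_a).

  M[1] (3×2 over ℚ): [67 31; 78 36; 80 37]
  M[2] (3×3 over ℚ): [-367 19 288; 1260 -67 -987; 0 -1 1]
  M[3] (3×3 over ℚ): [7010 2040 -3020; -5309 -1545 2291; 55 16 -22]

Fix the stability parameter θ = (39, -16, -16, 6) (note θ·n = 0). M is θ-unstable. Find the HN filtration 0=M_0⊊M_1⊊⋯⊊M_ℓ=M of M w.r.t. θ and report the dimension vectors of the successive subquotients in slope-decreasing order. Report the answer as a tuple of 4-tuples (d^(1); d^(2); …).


Barcode: M ≅ I[1,3], I[1,4], I[2,4], I[4,4]. HN layers by μ_θ (3 steps, strictly decreasing):
  μ^(1)=6; μ^(2)=7/3; μ^(3)=-16

((0, 0, 0, 3); (2, 2, 2, 0); (0, 1, 1, 0))


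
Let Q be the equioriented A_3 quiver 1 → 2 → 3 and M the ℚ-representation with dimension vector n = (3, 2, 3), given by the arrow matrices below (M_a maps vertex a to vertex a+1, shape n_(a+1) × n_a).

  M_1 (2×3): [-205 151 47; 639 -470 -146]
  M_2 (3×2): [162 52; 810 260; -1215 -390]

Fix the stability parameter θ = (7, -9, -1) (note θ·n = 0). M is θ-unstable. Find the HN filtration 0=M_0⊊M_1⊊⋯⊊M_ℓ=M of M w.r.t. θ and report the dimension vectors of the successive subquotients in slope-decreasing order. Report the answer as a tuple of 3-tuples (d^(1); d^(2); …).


Interval decomposition of M: I[1,1], I[1,2], I[1,3], I[3,3]^2.
HN type (ℓ=2): μ^(1)=7; μ^(2)=-1

((1, 0, 0); (2, 2, 3))


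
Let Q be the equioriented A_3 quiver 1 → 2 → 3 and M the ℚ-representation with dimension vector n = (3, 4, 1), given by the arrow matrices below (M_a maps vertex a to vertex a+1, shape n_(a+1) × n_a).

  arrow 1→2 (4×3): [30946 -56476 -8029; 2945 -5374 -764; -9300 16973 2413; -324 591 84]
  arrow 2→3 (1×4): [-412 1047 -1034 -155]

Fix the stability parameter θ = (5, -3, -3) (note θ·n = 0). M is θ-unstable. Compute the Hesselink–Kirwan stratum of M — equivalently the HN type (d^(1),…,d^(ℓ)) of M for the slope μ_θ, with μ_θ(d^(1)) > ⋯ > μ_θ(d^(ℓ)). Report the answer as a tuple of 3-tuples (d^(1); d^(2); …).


Via rank(M_{q-1}∘⋯∘M_p): M ≅ I[1,2]^2, I[1,3], I[2,2].
μ_θ-semistable layers: μ^(1)=1; μ^(2)=-1/3; μ^(3)=-3

((2, 2, 0); (1, 1, 1); (0, 1, 0))


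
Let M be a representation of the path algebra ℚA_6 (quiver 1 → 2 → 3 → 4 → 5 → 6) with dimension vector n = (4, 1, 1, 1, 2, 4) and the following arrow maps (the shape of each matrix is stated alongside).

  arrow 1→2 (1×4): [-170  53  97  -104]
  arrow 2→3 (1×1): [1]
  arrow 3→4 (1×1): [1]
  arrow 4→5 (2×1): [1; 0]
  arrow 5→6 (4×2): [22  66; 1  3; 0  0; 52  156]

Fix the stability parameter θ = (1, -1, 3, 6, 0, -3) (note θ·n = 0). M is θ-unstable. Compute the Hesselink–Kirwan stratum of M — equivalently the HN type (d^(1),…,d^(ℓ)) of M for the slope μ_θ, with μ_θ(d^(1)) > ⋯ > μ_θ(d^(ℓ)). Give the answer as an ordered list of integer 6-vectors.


Interval decomposition of M: I[1,1]^3, I[1,6], I[5,5], I[6,6]^3.
HN type (ℓ=4): μ^(1)=3/2; μ^(2)=1; μ^(3)=0; μ^(4)=-3

((0, 0, 1, 1, 1, 1); (3, 0, 0, 0, 0, 0); (1, 1, 0, 0, 1, 0); (0, 0, 0, 0, 0, 3))


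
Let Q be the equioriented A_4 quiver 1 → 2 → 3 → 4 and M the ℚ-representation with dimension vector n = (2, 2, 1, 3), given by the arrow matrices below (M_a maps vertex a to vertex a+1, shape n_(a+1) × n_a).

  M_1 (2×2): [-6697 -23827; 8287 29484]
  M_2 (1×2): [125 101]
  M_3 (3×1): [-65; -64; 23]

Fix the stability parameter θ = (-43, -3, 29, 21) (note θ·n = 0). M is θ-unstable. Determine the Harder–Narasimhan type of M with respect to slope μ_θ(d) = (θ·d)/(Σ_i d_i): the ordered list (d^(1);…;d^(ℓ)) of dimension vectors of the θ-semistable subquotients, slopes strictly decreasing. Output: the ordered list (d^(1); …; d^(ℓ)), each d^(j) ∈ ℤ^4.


Via rank(M_{q-1}∘⋯∘M_p): M ≅ I[1,2], I[1,4], I[4,4]^2.
μ_θ-semistable layers: μ^(1)=25; μ^(2)=21; μ^(3)=-3; μ^(4)=-43

((0, 0, 1, 1); (0, 0, 0, 2); (0, 2, 0, 0); (2, 0, 0, 0))


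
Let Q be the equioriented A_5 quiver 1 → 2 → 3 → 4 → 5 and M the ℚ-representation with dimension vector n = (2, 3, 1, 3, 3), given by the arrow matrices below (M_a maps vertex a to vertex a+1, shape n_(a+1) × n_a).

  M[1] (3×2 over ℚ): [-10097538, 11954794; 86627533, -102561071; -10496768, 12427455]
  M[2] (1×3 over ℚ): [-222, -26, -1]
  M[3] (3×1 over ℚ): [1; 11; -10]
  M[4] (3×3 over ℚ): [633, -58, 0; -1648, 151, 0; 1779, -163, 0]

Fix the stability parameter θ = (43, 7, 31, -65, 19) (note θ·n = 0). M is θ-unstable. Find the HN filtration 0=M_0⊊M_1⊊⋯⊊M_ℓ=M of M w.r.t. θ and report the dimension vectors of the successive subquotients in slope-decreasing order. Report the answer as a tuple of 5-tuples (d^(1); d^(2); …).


Via rank(M_{q-1}∘⋯∘M_p): M ≅ I[1,2], I[1,5], I[2,2], I[4,4], I[4,5], I[5,5].
μ_θ-semistable layers: μ^(1)=25; μ^(2)=19; μ^(3)=7; μ^(4)=4; μ^(5)=-65

((1, 1, 0, 0, 0); (0, 0, 0, 0, 3); (0, 1, 0, 0, 0); (1, 1, 1, 1, 0); (0, 0, 0, 2, 0))


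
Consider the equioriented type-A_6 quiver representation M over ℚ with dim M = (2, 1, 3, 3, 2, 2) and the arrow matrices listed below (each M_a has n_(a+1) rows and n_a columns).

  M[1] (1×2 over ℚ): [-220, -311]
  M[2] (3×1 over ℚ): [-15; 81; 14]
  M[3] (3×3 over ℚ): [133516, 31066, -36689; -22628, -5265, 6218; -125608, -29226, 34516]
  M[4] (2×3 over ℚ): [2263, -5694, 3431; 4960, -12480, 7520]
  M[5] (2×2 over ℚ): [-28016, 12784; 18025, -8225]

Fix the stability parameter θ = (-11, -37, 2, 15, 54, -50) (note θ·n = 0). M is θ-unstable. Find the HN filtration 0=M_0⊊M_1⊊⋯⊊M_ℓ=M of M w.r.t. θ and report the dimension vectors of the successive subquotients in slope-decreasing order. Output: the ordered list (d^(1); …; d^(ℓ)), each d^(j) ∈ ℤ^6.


Barcode: M ≅ I[1,1], I[1,4], I[3,3], I[3,6], I[4,4], I[5,5], I[6,6]. HN layers by μ_θ (7 steps, strictly decreasing):
  μ^(1)=54; μ^(2)=15; μ^(3)=19/3; μ^(4)=2; μ^(5)=-11; μ^(6)=-24; μ^(7)=-50

((0, 0, 0, 0, 1, 0); (0, 0, 0, 2, 0, 0); (0, 0, 0, 1, 1, 1); (0, 0, 3, 0, 0, 0); (1, 0, 0, 0, 0, 0); (1, 1, 0, 0, 0, 0); (0, 0, 0, 0, 0, 1))


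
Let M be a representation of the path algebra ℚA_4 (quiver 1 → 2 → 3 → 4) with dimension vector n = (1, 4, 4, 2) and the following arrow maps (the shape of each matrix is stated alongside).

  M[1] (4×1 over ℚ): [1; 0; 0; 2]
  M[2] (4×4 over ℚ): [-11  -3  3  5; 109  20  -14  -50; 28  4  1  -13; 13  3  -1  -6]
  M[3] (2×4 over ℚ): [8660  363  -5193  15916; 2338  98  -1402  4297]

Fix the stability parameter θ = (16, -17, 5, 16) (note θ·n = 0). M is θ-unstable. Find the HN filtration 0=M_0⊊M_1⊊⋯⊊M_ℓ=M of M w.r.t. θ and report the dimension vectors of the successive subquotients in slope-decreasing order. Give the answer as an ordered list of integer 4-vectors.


Via rank(M_{q-1}∘⋯∘M_p): M ≅ I[1,4], I[2,3]^2, I[2,4].
μ_θ-semistable layers: μ^(1)=16; μ^(2)=5; μ^(3)=-1/2; μ^(4)=-17

((0, 0, 0, 2); (0, 0, 4, 0); (1, 1, 0, 0); (0, 3, 0, 0))


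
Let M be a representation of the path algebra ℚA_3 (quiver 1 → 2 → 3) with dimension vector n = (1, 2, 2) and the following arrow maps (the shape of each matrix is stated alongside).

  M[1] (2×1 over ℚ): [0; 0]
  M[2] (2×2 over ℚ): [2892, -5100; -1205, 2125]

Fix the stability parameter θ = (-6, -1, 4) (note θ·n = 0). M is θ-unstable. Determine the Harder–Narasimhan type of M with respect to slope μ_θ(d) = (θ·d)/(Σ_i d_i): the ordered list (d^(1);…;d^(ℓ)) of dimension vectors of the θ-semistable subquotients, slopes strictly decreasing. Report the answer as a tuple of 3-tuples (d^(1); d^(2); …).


Via rank(M_{q-1}∘⋯∘M_p): M ≅ I[1,1], I[2,2], I[2,3], I[3,3].
μ_θ-semistable layers: μ^(1)=4; μ^(2)=-1; μ^(3)=-6

((0, 0, 2); (0, 2, 0); (1, 0, 0))


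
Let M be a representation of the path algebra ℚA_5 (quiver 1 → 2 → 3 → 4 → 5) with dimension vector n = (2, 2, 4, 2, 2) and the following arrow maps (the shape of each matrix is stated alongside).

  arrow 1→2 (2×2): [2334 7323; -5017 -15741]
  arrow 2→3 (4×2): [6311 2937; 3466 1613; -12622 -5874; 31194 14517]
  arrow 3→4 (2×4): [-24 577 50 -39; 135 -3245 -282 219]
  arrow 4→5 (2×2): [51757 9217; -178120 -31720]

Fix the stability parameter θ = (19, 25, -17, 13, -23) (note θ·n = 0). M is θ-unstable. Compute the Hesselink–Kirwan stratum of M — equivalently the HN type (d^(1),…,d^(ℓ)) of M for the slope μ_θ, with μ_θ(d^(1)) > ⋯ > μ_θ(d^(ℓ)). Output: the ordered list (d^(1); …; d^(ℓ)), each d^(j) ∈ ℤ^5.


Barcode: M ≅ I[1,4], I[1,5], I[3,3]^2, I[5,5]. HN layers by μ_θ (5 steps, strictly decreasing):
  μ^(1)=13; μ^(2)=9; μ^(3)=17/5; μ^(4)=-17; μ^(5)=-23

((0, 0, 0, 1, 0); (1, 1, 1, 0, 0); (1, 1, 1, 1, 1); (0, 0, 2, 0, 0); (0, 0, 0, 0, 1))


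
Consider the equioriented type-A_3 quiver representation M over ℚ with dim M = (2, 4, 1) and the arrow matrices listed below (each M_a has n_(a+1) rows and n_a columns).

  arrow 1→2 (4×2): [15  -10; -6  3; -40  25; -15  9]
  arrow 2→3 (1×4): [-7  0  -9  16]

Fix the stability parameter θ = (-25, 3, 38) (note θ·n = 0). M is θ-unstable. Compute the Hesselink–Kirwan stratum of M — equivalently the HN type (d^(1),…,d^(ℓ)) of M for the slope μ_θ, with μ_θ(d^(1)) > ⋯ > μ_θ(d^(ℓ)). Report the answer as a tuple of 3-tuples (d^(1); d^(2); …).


Barcode: M ≅ I[1,2], I[1,3], I[2,2]^2. HN layers by μ_θ (3 steps, strictly decreasing):
  μ^(1)=38; μ^(2)=3; μ^(3)=-25

((0, 0, 1); (0, 4, 0); (2, 0, 0))


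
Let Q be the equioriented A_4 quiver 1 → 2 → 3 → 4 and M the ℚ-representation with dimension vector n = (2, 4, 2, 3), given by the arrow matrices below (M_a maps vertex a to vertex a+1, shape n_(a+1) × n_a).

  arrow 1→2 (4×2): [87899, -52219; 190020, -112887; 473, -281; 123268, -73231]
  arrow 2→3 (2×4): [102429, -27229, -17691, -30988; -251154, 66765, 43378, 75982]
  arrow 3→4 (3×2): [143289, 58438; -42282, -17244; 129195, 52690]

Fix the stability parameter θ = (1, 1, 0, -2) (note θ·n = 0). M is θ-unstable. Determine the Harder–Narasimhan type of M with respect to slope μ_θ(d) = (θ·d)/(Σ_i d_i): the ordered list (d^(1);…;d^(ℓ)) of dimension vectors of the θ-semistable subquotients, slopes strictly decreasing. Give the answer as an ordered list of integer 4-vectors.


Via rank(M_{q-1}∘⋯∘M_p): M ≅ I[1,2], I[1,4], I[2,2], I[2,3], I[4,4]^2.
μ_θ-semistable layers: μ^(1)=1; μ^(2)=1/2; μ^(3)=0; μ^(4)=-2

((1, 2, 0, 0); (0, 1, 1, 0); (1, 1, 1, 1); (0, 0, 0, 2))


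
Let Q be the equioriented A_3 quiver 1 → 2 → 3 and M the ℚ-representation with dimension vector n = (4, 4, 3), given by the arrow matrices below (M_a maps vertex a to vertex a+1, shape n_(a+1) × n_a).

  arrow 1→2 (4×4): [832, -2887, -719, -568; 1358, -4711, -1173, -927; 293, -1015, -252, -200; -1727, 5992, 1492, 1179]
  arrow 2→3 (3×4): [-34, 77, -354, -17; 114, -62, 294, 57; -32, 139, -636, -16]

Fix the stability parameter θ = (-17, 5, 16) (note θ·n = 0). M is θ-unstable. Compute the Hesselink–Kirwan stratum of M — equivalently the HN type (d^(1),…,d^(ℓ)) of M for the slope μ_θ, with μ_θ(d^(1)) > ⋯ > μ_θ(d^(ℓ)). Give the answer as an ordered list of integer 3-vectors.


Interval decomposition of M: I[1,2]^2, I[1,3]^2, I[3,3].
HN type (ℓ=3): μ^(1)=16; μ^(2)=5; μ^(3)=-17

((0, 0, 3); (0, 4, 0); (4, 0, 0))


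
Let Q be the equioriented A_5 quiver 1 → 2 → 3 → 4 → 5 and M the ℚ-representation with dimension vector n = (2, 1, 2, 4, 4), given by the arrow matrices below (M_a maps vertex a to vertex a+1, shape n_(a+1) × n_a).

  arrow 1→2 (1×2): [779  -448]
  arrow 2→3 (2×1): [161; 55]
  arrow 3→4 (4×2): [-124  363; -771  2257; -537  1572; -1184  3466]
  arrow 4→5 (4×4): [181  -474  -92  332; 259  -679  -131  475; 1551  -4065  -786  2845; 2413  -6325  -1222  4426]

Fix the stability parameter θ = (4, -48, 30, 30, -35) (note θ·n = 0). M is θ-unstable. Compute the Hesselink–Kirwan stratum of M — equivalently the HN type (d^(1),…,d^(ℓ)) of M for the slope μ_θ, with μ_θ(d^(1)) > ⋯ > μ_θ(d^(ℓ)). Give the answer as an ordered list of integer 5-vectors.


Interval decomposition of M: I[1,1], I[1,5], I[3,5], I[4,5]^2.
HN type (ℓ=4): μ^(1)=25/3; μ^(2)=4; μ^(3)=-5/2; μ^(4)=-22

((0, 0, 2, 2, 2); (1, 0, 0, 0, 0); (0, 0, 0, 2, 2); (1, 1, 0, 0, 0))


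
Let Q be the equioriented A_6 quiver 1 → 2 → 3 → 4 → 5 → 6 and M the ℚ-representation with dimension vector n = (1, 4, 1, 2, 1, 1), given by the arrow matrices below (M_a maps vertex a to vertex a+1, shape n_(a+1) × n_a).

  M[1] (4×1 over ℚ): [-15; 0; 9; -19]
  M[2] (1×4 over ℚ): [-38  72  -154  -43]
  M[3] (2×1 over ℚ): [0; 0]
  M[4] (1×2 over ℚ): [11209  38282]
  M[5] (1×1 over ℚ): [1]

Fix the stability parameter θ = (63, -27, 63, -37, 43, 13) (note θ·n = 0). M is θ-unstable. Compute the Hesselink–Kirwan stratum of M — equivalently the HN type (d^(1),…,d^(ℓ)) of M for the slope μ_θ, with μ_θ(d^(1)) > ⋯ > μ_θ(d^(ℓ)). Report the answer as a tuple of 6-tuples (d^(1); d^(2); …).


Interval decomposition of M: I[1,3], I[2,2]^3, I[4,4], I[4,6].
HN type (ℓ=5): μ^(1)=63; μ^(2)=28; μ^(3)=18; μ^(4)=-27; μ^(5)=-37

((0, 0, 1, 0, 0, 0); (0, 0, 0, 0, 1, 1); (1, 1, 0, 0, 0, 0); (0, 3, 0, 0, 0, 0); (0, 0, 0, 2, 0, 0))


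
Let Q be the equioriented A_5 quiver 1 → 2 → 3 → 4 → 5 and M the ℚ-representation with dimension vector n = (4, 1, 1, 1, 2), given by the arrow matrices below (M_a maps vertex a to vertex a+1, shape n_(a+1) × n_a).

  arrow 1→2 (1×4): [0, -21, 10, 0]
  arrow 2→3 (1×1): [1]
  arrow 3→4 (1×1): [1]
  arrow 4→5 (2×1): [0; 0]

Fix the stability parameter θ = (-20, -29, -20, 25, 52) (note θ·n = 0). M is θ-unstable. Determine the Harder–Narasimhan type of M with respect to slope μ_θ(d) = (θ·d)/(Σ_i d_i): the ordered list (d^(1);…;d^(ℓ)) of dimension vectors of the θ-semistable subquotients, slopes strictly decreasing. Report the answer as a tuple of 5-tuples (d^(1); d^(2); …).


Barcode: M ≅ I[1,1]^3, I[1,4], I[5,5]^2. HN layers by μ_θ (4 steps, strictly decreasing):
  μ^(1)=52; μ^(2)=25; μ^(3)=-20; μ^(4)=-49/2

((0, 0, 0, 0, 2); (0, 0, 0, 1, 0); (3, 0, 1, 0, 0); (1, 1, 0, 0, 0))


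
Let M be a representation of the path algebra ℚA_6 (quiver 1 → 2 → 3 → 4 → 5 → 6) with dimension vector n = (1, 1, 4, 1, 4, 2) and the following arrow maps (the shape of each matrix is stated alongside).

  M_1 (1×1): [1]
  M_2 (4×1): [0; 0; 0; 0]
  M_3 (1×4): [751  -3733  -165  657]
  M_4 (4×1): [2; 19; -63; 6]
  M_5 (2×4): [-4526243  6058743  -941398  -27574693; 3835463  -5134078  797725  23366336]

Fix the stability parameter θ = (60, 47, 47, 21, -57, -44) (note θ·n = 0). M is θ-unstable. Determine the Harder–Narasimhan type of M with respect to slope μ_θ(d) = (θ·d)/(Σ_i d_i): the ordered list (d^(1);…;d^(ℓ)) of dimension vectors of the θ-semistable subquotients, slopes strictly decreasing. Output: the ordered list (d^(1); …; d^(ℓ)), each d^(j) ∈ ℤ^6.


Barcode: M ≅ I[1,2], I[3,3]^3, I[3,6], I[5,5]^2, I[5,6]. HN layers by μ_θ (5 steps, strictly decreasing):
  μ^(1)=107/2; μ^(2)=47; μ^(3)=-33/4; μ^(4)=-44; μ^(5)=-57

((1, 1, 0, 0, 0, 0); (0, 0, 3, 0, 0, 0); (0, 0, 1, 1, 1, 1); (0, 0, 0, 0, 0, 1); (0, 0, 0, 0, 3, 0))


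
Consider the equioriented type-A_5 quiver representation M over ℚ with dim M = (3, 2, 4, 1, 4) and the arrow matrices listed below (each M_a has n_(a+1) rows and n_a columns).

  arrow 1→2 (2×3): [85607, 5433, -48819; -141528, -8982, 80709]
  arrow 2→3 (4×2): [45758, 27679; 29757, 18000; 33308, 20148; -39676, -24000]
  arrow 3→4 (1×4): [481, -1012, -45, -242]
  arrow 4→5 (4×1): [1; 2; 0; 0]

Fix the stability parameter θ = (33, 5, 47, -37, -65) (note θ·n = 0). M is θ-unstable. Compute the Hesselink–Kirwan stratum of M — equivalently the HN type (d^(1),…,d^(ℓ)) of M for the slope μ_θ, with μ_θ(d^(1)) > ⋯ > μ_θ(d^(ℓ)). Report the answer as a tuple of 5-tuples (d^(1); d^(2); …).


Barcode: M ≅ I[1,1], I[1,3], I[1,5], I[3,3]^2, I[5,5]^3. HN layers by μ_θ (5 steps, strictly decreasing):
  μ^(1)=47; μ^(2)=33; μ^(3)=19; μ^(4)=-17/5; μ^(5)=-65

((0, 0, 3, 0, 0); (1, 0, 0, 0, 0); (1, 1, 0, 0, 0); (1, 1, 1, 1, 1); (0, 0, 0, 0, 3))


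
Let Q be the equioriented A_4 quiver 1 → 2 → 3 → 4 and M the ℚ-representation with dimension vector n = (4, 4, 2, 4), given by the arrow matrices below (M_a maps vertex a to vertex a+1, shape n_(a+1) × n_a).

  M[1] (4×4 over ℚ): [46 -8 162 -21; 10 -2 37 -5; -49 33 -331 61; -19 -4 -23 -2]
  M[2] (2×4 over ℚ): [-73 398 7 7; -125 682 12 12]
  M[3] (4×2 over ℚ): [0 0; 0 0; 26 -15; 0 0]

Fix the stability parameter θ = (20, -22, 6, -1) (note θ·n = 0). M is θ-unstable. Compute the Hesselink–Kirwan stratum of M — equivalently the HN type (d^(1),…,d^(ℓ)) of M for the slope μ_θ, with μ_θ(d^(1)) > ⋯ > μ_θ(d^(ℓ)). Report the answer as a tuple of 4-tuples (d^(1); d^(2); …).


Interval decomposition of M: I[1,2]^2, I[1,3], I[1,4], I[4,4]^3.
HN type (ℓ=3): μ^(1)=6; μ^(2)=5/2; μ^(3)=-1

((0, 0, 1, 0); (0, 0, 1, 1); (4, 4, 0, 3))
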